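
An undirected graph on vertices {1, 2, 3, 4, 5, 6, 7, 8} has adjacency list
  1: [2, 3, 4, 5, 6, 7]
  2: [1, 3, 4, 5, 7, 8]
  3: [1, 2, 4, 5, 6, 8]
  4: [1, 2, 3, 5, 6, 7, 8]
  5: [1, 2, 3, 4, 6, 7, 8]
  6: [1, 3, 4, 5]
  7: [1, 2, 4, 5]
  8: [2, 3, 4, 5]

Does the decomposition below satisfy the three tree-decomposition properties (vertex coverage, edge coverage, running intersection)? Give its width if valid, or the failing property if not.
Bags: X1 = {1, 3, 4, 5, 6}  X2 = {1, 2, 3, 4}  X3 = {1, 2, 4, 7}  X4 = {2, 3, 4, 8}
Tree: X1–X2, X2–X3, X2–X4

No — edge (5,2) lies in no bag.

A tree decomposition must satisfy three properties: every vertex lies in some bag; for every edge, both endpoints lie together in some bag; and for every vertex, the bags containing it form a connected subtree. Here edge (5,2) lies in no bag, so the decomposition is invalid.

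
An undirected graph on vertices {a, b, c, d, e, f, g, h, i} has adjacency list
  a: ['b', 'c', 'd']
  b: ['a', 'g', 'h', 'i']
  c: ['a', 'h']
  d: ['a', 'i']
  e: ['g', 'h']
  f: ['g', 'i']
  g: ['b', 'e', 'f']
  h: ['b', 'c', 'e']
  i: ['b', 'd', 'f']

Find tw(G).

3

A width-3 tree decomposition is:
Bags: B1 = {c, e, g, h}  B2 = {b, c, g, h}  B3 = {a, b, c, g}  B4 = {a, b, f, g}  B5 = {a, b, f, i}  B6 = {a, d, f, i}
Tree: B1–B2, B2–B3, B3–B4, B4–B5, B5–B6
The largest bag has 4 vertices, giving width 3; this decomposition certifies tw(G) ≤ 3. For the lower bound: the 4 vertex sets {c,e,h}, {g}, {b}, {a,d,f,i} are disjoint, each induces a connected subgraph, and every pair is joined by at least one edge of G. Contracting each set to a single vertex therefore yields K_{4} as a minor, and since treewidth is minor-monotone, tw(G) ≥ tw(K_{4}) = 3. The upper and lower bounds meet at 3, so that is the treewidth.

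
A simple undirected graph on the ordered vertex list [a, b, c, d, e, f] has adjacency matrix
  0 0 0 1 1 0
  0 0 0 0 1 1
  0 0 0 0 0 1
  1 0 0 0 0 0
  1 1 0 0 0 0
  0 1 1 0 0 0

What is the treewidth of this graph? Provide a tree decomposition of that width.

Each bag holds 2 vertices, so the decomposition has width 1, which upper-bounds the treewidth. G has an edge, so its treewidth is at least 1. Hence tw(G) = 1 exactly.

Treewidth 1.
One such decomposition:
Bags: B1 = {c, f}  B2 = {b, f}  B3 = {b, e}  B4 = {a, e}  B5 = {a, d}
Tree: B1–B2, B2–B3, B3–B4, B4–B5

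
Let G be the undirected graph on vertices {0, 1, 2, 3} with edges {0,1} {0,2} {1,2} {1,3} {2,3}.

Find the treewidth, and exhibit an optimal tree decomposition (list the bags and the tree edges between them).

Treewidth 2.
One such decomposition:
Bags: B1 = {0, 1, 2}  B2 = {1, 2, 3}
Tree: B1–B2

Every bag has size at most 3, so the width is 3 − 1 = 2 and tw(G) ≤ 2. For the lower bound, the 3 vertices {0, 1, 2} are pairwise adjacent, and any tree decomposition puts a clique entirely inside one bag — forcing width ≥ 2. The upper and lower bounds meet at 2, so that is the treewidth.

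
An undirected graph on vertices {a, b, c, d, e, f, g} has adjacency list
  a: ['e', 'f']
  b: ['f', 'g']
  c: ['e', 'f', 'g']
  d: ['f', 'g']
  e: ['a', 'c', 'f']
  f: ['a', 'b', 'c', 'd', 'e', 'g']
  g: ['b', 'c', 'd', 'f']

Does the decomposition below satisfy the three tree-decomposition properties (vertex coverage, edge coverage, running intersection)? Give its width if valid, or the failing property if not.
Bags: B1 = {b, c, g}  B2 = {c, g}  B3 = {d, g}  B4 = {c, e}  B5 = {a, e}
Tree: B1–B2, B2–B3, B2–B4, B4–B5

A tree decomposition must satisfy three properties: every vertex lies in some bag; for every edge, both endpoints lie together in some bag; and for every vertex, the bags containing it form a connected subtree. Here vertex f appears in no bag, so the decomposition is invalid.

No — vertex f appears in no bag.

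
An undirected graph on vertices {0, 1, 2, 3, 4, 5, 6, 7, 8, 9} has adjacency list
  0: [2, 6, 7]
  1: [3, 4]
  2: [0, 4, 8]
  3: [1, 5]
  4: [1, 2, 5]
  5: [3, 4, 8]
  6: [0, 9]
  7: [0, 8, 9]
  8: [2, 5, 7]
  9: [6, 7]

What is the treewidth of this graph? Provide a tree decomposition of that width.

Each bag holds 3 vertices, so the decomposition has width 2, which upper-bounds the treewidth. The edges 9–6–0–7–9 form a cycle, so G is not a tree and its treewidth is at least 2. Combining the bounds, tw(G) = 2.

Treewidth 2.
One optimal decomposition is:
Bags: B1 = {6, 7, 9}  B2 = {0, 6, 7}  B3 = {0, 7, 8}  B4 = {0, 2, 8}  B5 = {2, 5, 8}  B6 = {2, 4, 5}  B7 = {3, 4, 5}  B8 = {1, 3, 4}
Tree: B1–B2, B2–B3, B3–B4, B4–B5, B5–B6, B6–B7, B7–B8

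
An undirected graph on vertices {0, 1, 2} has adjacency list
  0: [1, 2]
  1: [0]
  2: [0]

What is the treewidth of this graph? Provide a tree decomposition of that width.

Every bag has size at most 2, so the width is 2 − 1 = 1 and tw(G) ≤ 1. Since G has at least one edge (e.g. 2–0), it is not an edgeless graph, so tw(G) ≥ 1. Hence tw(G) = 1 exactly.

Treewidth 1.
Bags: B1 = {0, 2}  B2 = {0, 1}
Tree: B1–B2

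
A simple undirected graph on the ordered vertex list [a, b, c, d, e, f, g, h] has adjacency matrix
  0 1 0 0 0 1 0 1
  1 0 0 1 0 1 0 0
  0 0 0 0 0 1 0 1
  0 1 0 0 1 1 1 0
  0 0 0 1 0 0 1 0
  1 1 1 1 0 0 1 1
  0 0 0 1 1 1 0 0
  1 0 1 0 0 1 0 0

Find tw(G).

A width-2 tree decomposition is:
Bags: B1 = {b, d, f}  B2 = {a, b, f}  B3 = {d, f, g}  B4 = {d, e, g}  B5 = {a, f, h}  B6 = {c, f, h}
Tree: B1–B2, B1–B3, B3–B4, B2–B5, B5–B6
The largest bag has 3 vertices, giving width 2; this decomposition certifies tw(G) ≤ 2. On the other hand G contains the 3-clique {d, e, g}. A clique must lie in a single bag of any decomposition, so no decomposition can have width below 2. The upper and lower bounds meet at 2, so that is the treewidth.

2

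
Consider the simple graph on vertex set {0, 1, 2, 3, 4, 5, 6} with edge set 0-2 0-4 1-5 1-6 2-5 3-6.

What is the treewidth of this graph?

1

A width-1 tree decomposition is:
Bags: B1 = {3, 6}  B2 = {1, 6}  B3 = {1, 5}  B4 = {2, 5}  B5 = {0, 2}  B6 = {0, 4}
Tree: B1–B2, B2–B3, B3–B4, B4–B5, B5–B6
The largest bag has 2 vertices, giving width 1; this decomposition certifies tw(G) ≤ 1. Since G has at least one edge (e.g. 3–6), it is not an edgeless graph, so tw(G) ≥ 1. The upper and lower bounds meet at 1, so that is the treewidth.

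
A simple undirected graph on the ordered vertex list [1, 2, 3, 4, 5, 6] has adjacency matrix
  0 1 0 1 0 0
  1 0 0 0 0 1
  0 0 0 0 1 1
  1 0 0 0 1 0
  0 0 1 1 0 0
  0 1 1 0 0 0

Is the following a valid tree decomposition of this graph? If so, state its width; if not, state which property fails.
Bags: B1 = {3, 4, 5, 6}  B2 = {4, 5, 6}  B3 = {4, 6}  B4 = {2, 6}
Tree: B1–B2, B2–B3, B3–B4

No — vertex 1 appears in no bag.

A tree decomposition must satisfy three properties: every vertex lies in some bag; for every edge, both endpoints lie together in some bag; and for every vertex, the bags containing it form a connected subtree. Here vertex 1 appears in no bag, so the decomposition is invalid.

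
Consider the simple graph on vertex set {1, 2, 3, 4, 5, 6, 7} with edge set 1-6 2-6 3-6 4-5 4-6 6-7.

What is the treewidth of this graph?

1

A width-1 tree decomposition is:
Bags: B1 = {3, 6}  B2 = {1, 6}  B3 = {4, 6}  B4 = {4, 5}  B5 = {2, 6}  B6 = {6, 7}
Tree: B1–B2, B2–B3, B3–B4, B2–B5, B5–B6
The largest bag has 2 vertices, giving width 1; this decomposition certifies tw(G) ≤ 1. Any graph with an edge has treewidth ≥ 1, and G has the edge 3–6. Therefore the treewidth is 1.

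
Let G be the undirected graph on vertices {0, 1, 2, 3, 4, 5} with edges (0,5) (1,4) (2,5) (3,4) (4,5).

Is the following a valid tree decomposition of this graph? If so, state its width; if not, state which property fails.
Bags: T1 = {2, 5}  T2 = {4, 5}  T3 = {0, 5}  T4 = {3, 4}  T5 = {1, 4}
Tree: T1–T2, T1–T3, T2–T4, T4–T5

Checking the three conditions: (i) the bags cover all of {0, 1, 2, 3, 4, 5}; (ii) for each edge, some bag contains both endpoints; (iii) the bags containing any fixed vertex form a subtree. All hold, so the decomposition is valid with width 2 − 1 = 1.

Yes; width 1.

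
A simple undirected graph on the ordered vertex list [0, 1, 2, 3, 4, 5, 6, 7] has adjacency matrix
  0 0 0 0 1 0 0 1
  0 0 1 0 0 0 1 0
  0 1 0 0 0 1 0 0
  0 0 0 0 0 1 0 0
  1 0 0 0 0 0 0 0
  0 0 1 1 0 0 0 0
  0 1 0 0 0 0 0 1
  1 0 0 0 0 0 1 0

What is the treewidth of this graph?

A width-1 tree decomposition is:
Bags: B1 = {0, 4}  B2 = {0, 7}  B3 = {6, 7}  B4 = {1, 6}  B5 = {1, 2}  B6 = {2, 5}  B7 = {3, 5}
Tree: B1–B2, B2–B3, B3–B4, B4–B5, B5–B6, B6–B7
Each bag holds 2 vertices, so the decomposition has width 1, which upper-bounds the treewidth. Any graph with an edge has treewidth ≥ 1, and G has the edge 4–0. The upper and lower bounds meet at 1, so that is the treewidth.

1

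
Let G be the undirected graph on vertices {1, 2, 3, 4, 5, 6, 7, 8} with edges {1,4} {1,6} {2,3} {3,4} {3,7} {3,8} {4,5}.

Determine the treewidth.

1

A width-1 tree decomposition is:
Bags: B1 = {3, 4}  B2 = {1, 4}  B3 = {2, 3}  B4 = {4, 5}  B5 = {1, 6}  B6 = {3, 8}  B7 = {3, 7}
Tree: B1–B2, B1–B3, B2–B4, B2–B5, B1–B6, B6–B7
Each bag holds 2 vertices, so the decomposition has width 1, which upper-bounds the treewidth. Any graph with an edge has treewidth ≥ 1, and G has the edge 3–4. Therefore the treewidth is 1.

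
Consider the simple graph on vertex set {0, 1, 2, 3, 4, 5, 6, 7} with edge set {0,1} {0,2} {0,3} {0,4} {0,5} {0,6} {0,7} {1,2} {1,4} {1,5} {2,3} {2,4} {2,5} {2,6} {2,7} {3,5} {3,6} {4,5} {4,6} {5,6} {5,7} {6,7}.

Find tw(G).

A width-4 tree decomposition is:
Bags: B1 = {0, 2, 4, 5, 6}  B2 = {0, 1, 2, 4, 5}  B3 = {0, 2, 5, 6, 7}  B4 = {0, 2, 3, 5, 6}
Tree: B1–B2, B1–B3, B1–B4
Every bag has size at most 5, so the width is 5 − 1 = 4 and tw(G) ≤ 4. Conversely, {0, 1, 2, 4, 5} is a clique of size 5, and the vertices of any clique must share a bag in every tree decomposition; so some bag has ≥ 5 vertices and tw(G) ≥ 4. Combining the bounds, tw(G) = 4.

4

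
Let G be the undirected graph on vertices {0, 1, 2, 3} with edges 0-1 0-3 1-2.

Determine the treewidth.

A width-1 tree decomposition is:
Bags: B1 = {0, 3}  B2 = {0, 1}  B3 = {1, 2}
Tree: B1–B2, B2–B3
Each bag holds 2 vertices, so the decomposition has width 1, which upper-bounds the treewidth. Since G has at least one edge (e.g. 3–0), it is not an edgeless graph, so tw(G) ≥ 1. Hence tw(G) = 1 exactly.

1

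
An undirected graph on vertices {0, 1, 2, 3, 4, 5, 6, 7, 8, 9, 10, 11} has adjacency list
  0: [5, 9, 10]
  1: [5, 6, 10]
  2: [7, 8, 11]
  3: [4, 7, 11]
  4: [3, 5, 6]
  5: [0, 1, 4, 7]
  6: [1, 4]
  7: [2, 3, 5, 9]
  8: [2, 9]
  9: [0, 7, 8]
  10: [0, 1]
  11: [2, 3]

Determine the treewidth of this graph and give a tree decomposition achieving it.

Treewidth 3.
Bags: B1 = {2, 3, 8, 11}  B2 = {2, 3, 7, 8}  B3 = {3, 7, 8, 9}  B4 = {3, 4, 7, 9}  B5 = {4, 5, 7, 9}  B6 = {0, 4, 5, 9}  B7 = {0, 4, 5, 6}  B8 = {0, 1, 5, 6}  B9 = {0, 1, 6, 10}
Tree: B1–B2, B2–B3, B3–B4, B4–B5, B5–B6, B6–B7, B7–B8, B8–B9

The largest bag has 4 vertices, giving width 3; this decomposition certifies tw(G) ≤ 3. For the lower bound: the 4 vertex sets {2,8,11}, {3}, {7}, {0,4,5,9} are disjoint, each induces a connected subgraph, and every pair is joined by at least one edge of G. Contracting each set to a single vertex therefore yields K_{4} as a minor, and since treewidth is minor-monotone, tw(G) ≥ tw(K_{4}) = 3. Therefore the treewidth is 3.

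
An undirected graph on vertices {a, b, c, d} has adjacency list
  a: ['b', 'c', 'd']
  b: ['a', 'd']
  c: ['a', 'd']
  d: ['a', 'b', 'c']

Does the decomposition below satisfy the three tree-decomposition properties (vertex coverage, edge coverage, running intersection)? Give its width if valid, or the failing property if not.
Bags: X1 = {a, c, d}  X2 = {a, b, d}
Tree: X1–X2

Yes; width 2.

Vertex coverage: the bags together contain {a, b, c, d}, the full vertex set. Edge coverage: each edge of G has both endpoints in at least one bag. Running intersection: for every vertex, the bags containing it form a connected subtree. All three properties hold, so this is a valid tree decomposition of width max|bag| − 1 = 2, and hence tw(G) ≤ 2.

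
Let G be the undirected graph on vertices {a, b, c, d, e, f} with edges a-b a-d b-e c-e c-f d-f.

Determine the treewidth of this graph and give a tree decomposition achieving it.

Treewidth 2.
Bags: B1 = {a, b, d}  B2 = {b, d, f}  B3 = {b, c, f}  B4 = {b, c, e}
Tree: B1–B2, B2–B3, B3–B4

Every bag has size at most 3, so the width is 3 − 1 = 2 and tw(G) ≤ 2. For the lower bound, G contains the cycle b–a–d–f–c–e–b, so G is not a forest; only forests have treewidth ≤ 1, hence tw(G) ≥ 2. Combining the bounds, tw(G) = 2.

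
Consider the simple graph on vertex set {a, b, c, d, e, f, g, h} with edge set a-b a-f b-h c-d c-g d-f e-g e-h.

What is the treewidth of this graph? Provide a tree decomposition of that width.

Treewidth 2.
One optimal decomposition is:
Bags: B1 = {a, b, h}  B2 = {a, f, h}  B3 = {d, f, h}  B4 = {c, d, h}  B5 = {c, g, h}  B6 = {e, g, h}
Tree: B1–B2, B2–B3, B3–B4, B4–B5, B5–B6

Each bag holds 3 vertices, so the decomposition has width 2, which upper-bounds the treewidth. The edges h–b–a–f–d–c–g–e–h form a cycle, so G is not a tree and its treewidth is at least 2. Hence tw(G) = 2 exactly.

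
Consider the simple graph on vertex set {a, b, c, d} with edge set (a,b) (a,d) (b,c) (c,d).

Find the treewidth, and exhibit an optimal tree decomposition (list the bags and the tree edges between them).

The largest bag has 3 vertices, giving width 2; this decomposition certifies tw(G) ≤ 2. For the lower bound, G contains the cycle a–b–c–d–a, so G is not a forest; only forests have treewidth ≤ 1, hence tw(G) ≥ 2. Therefore the treewidth is 2.

Treewidth 2.
Bags: B1 = {a, b, c}  B2 = {a, c, d}
Tree: B1–B2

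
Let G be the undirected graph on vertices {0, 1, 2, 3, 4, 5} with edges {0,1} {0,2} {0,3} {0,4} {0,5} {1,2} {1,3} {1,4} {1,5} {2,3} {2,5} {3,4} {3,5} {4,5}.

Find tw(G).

4

A width-4 tree decomposition is:
Bags: B1 = {0, 1, 3, 4, 5}  B2 = {0, 1, 2, 3, 5}
Tree: B1–B2
The largest bag has 5 vertices, giving width 4; this decomposition certifies tw(G) ≤ 4. Conversely, {0, 1, 2, 3, 5} is a clique of size 5, and the vertices of any clique must share a bag in every tree decomposition; so some bag has ≥ 5 vertices and tw(G) ≥ 4. The upper and lower bounds meet at 4, so that is the treewidth.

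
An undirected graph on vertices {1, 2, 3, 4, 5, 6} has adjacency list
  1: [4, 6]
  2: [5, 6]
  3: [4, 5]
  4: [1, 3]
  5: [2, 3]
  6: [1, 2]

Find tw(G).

A width-2 tree decomposition is:
Bags: B1 = {1, 2, 6}  B2 = {1, 2, 4}  B3 = {2, 3, 4}  B4 = {2, 3, 5}
Tree: B1–B2, B2–B3, B3–B4
Every bag has size at most 3, so the width is 3 − 1 = 2 and tw(G) ≤ 2. For the lower bound, G contains the cycle 2–6–1–4–3–5–2, so G is not a forest; only forests have treewidth ≤ 1, hence tw(G) ≥ 2. Combining the bounds, tw(G) = 2.

2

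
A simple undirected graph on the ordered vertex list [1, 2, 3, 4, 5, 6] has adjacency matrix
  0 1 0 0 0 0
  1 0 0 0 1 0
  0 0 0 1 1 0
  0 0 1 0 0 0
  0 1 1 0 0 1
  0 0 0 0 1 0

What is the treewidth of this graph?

A width-1 tree decomposition is:
Bags: B1 = {2, 5}  B2 = {1, 2}  B3 = {3, 5}  B4 = {5, 6}  B5 = {3, 4}
Tree: B1–B2, B1–B3, B1–B4, B3–B5
The largest bag has 2 vertices, giving width 1; this decomposition certifies tw(G) ≤ 1. Since G has at least one edge (e.g. 2–5), it is not an edgeless graph, so tw(G) ≥ 1. The upper and lower bounds meet at 1, so that is the treewidth.

1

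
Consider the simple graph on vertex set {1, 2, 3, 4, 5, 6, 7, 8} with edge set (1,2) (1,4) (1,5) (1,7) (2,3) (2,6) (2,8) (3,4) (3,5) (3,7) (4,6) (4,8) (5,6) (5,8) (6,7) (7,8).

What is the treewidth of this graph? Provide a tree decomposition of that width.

Treewidth 4.
Bags: B1 = {1, 2, 4, 5, 7}  B2 = {2, 4, 5, 6, 7}  B3 = {2, 4, 5, 7, 8}  B4 = {2, 3, 4, 5, 7}
Tree: B1–B2, B2–B3, B3–B4

Each bag holds 5 vertices, so the decomposition has width 4, which upper-bounds the treewidth. For the lower bound: the 5 vertex sets {1,7}, {2,6}, {4,8}, {5}, {3} are disjoint, each induces a connected subgraph, and every pair is joined by at least one edge of G. Contracting each set to a single vertex therefore yields K_{5} as a minor, and since treewidth is minor-monotone, tw(G) ≥ tw(K_{5}) = 4. Therefore the treewidth is 4.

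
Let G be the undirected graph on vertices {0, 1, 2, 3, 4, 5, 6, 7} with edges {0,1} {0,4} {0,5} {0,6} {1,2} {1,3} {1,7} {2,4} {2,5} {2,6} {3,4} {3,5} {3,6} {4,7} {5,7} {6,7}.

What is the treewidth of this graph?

A width-4 tree decomposition is:
Bags: B1 = {1, 2, 4, 5, 6}  B2 = {1, 3, 4, 5, 6}  B3 = {1, 4, 5, 6, 7}  B4 = {0, 1, 4, 5, 6}
Tree: B1–B2, B2–B3, B3–B4
Every bag has size at most 5, so the width is 5 − 1 = 4 and tw(G) ≤ 4. For the lower bound: the 5 vertex sets {2,4}, {1,3}, {6,7}, {5}, {0} are disjoint, each induces a connected subgraph, and every pair is joined by at least one edge of G. Contracting each set to a single vertex therefore yields K_{5} as a minor, and since treewidth is minor-monotone, tw(G) ≥ tw(K_{5}) = 4. Combining the bounds, tw(G) = 4.

4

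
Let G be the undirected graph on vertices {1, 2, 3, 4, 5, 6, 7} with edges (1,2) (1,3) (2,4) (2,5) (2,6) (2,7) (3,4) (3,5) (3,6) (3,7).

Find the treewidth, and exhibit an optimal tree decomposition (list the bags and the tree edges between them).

The largest bag has 3 vertices, giving width 2; this decomposition certifies tw(G) ≤ 2. Since 3–4–2–7–3 is a cycle in G, G is not acyclic. Forests are exactly the graphs of treewidth ≤ 1, so tw(G) ≥ 2. Hence tw(G) = 2 exactly.

Treewidth 2.
Bags: B1 = {2, 3, 4}  B2 = {2, 3, 7}  B3 = {1, 2, 3}  B4 = {2, 3, 5}  B5 = {2, 3, 6}
Tree: B1–B2, B2–B3, B3–B4, B4–B5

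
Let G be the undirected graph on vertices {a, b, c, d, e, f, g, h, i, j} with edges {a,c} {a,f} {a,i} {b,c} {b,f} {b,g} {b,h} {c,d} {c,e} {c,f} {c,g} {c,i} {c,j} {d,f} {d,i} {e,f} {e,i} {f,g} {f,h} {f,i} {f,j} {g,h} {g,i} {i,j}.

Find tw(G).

3

A width-3 tree decomposition is:
Bags: B1 = {c, f, g, i}  B2 = {c, e, f, i}  B3 = {b, c, f, g}  B4 = {c, d, f, i}  B5 = {c, f, i, j}  B6 = {b, f, g, h}  B7 = {a, c, f, i}
Tree: B1–B2, B1–B3, B1–B4, B2–B5, B3–B6, B5–B7
Every bag has size at most 4, so the width is 4 − 1 = 3 and tw(G) ≤ 3. On the other hand G contains the 4-clique {b, f, g, h}. A clique must lie in a single bag of any decomposition, so no decomposition can have width below 3. Therefore the treewidth is 3.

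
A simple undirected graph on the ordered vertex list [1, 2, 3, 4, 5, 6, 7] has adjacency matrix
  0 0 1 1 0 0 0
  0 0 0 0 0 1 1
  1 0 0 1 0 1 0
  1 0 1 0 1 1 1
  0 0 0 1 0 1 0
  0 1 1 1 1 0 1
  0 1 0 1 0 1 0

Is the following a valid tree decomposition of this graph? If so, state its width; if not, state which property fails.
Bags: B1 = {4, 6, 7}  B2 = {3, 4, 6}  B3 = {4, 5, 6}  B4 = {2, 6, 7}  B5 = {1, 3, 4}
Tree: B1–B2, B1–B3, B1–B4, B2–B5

Checking the three conditions: (i) the bags cover all of {1, 2, 3, 4, 5, 6, 7}; (ii) for each edge, some bag contains both endpoints; (iii) the bags containing any fixed vertex form a subtree. All hold, so the decomposition is valid with width 3 − 1 = 2.

Yes; width 2.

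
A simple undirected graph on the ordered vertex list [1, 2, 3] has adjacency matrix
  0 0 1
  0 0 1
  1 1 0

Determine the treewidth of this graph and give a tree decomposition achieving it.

Each bag holds 2 vertices, so the decomposition has width 1, which upper-bounds the treewidth. Since G has at least one edge (e.g. 3–2), it is not an edgeless graph, so tw(G) ≥ 1. Hence tw(G) = 1 exactly.

Treewidth 1.
One such decomposition:
Bags: B1 = {2, 3}  B2 = {1, 3}
Tree: B1–B2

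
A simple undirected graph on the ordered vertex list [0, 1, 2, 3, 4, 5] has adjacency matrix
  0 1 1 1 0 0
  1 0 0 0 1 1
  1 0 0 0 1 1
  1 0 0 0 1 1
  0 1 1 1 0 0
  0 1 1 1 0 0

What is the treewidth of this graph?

3

A width-3 tree decomposition is:
Bags: B1 = {0, 3, 4, 5}  B2 = {0, 2, 4, 5}  B3 = {0, 1, 4, 5}
Tree: B1–B2, B2–B3
Each bag holds 4 vertices, so the decomposition has width 3, which upper-bounds the treewidth. For the lower bound: the 4 vertex sets {0,3}, {2,4}, {5}, {1} are disjoint, each induces a connected subgraph, and every pair is joined by at least one edge of G. Contracting each set to a single vertex therefore yields K_{4} as a minor, and since treewidth is minor-monotone, tw(G) ≥ tw(K_{4}) = 3. Hence tw(G) = 3 exactly.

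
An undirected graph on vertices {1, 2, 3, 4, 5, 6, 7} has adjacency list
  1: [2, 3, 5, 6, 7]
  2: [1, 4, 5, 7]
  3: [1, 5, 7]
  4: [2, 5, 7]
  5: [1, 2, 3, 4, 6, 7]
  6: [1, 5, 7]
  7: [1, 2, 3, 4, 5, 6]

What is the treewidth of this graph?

3

A width-3 tree decomposition is:
Bags: B1 = {1, 2, 5, 7}  B2 = {1, 5, 6, 7}  B3 = {1, 3, 5, 7}  B4 = {2, 4, 5, 7}
Tree: B1–B2, B1–B3, B1–B4
Every bag has size at most 4, so the width is 4 − 1 = 3 and tw(G) ≤ 3. Conversely, {1, 2, 5, 7} is a clique of size 4, and the vertices of any clique must share a bag in every tree decomposition; so some bag has ≥ 4 vertices and tw(G) ≥ 3. Hence tw(G) = 3 exactly.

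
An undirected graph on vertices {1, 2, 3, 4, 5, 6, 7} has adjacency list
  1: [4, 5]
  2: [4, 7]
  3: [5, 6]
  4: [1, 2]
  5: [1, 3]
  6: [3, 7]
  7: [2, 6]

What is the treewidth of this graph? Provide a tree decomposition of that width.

The largest bag has 3 vertices, giving width 2; this decomposition certifies tw(G) ≤ 2. The edges 2–7–6–3–5–1–4–2 form a cycle, so G is not a tree and its treewidth is at least 2. Hence tw(G) = 2 exactly.

Treewidth 2.
Bags: B1 = {2, 6, 7}  B2 = {2, 3, 6}  B3 = {2, 3, 5}  B4 = {1, 2, 5}  B5 = {1, 2, 4}
Tree: B1–B2, B2–B3, B3–B4, B4–B5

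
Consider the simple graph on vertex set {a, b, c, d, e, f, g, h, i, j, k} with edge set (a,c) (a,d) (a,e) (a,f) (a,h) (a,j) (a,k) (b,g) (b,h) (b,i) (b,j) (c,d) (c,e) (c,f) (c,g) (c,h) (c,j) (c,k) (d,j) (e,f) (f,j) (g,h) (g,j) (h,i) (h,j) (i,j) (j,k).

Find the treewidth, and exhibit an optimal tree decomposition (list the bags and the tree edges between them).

Treewidth 3.
One such decomposition:
Bags: B1 = {c, g, h, j}  B2 = {a, c, h, j}  B3 = {a, c, d, j}  B4 = {a, c, f, j}  B5 = {a, c, j, k}  B6 = {b, g, h, j}  B7 = {a, c, e, f}  B8 = {b, h, i, j}
Tree: B1–B2, B2–B3, B3–B4, B4–B5, B1–B6, B4–B7, B6–B8

The largest bag has 4 vertices, giving width 3; this decomposition certifies tw(G) ≤ 3. For the lower bound, the 4 vertices {c, g, h, j} are pairwise adjacent, and any tree decomposition puts a clique entirely inside one bag — forcing width ≥ 3. Combining the bounds, tw(G) = 3.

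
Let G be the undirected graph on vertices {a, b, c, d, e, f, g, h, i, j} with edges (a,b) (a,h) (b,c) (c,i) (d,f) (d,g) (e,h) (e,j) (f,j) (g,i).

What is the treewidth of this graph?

2

A width-2 tree decomposition is:
Bags: B1 = {d, g, i}  B2 = {c, d, i}  B3 = {b, c, d}  B4 = {a, b, d}  B5 = {a, d, h}  B6 = {d, e, h}  B7 = {d, e, j}  B8 = {d, f, j}
Tree: B1–B2, B2–B3, B3–B4, B4–B5, B5–B6, B6–B7, B7–B8
The largest bag has 3 vertices, giving width 2; this decomposition certifies tw(G) ≤ 2. The edges d–g–i–c–b–a–h–e–j–f–d form a cycle, so G is not a tree and its treewidth is at least 2. Combining the bounds, tw(G) = 2.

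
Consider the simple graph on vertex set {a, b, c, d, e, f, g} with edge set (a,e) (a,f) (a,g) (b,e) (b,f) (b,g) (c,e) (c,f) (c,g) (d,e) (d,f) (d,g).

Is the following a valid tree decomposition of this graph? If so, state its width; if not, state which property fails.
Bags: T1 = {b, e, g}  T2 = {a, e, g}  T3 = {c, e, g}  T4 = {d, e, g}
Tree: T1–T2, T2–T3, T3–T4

No — vertex f appears in no bag.

A tree decomposition must satisfy three properties: every vertex lies in some bag; for every edge, both endpoints lie together in some bag; and for every vertex, the bags containing it form a connected subtree. Here vertex f appears in no bag, so the decomposition is invalid.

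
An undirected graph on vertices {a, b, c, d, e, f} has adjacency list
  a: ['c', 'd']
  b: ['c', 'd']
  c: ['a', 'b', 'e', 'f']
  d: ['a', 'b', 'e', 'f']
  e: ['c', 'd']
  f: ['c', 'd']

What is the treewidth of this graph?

2

A width-2 tree decomposition is:
Bags: B1 = {c, d, e}  B2 = {a, c, d}  B3 = {c, d, f}  B4 = {b, c, d}
Tree: B1–B2, B2–B3, B3–B4
The largest bag has 3 vertices, giving width 2; this decomposition certifies tw(G) ≤ 2. For the lower bound, G contains the cycle c–e–d–a–c, so G is not a forest; only forests have treewidth ≤ 1, hence tw(G) ≥ 2. Hence tw(G) = 2 exactly.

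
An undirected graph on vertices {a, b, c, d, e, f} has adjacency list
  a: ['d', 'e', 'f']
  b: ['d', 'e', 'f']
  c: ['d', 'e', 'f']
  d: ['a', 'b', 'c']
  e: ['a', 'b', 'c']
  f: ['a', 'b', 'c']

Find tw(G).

A width-3 tree decomposition is:
Bags: B1 = {c, d, e, f}  B2 = {b, d, e, f}  B3 = {a, d, e, f}
Tree: B1–B2, B2–B3
Every bag has size at most 4, so the width is 4 − 1 = 3 and tw(G) ≤ 3. For the lower bound: the 4 vertex sets {c,d}, {b,e}, {f}, {a} are disjoint, each induces a connected subgraph, and every pair is joined by at least one edge of G. Contracting each set to a single vertex therefore yields K_{4} as a minor, and since treewidth is minor-monotone, tw(G) ≥ tw(K_{4}) = 3. The upper and lower bounds meet at 3, so that is the treewidth.

3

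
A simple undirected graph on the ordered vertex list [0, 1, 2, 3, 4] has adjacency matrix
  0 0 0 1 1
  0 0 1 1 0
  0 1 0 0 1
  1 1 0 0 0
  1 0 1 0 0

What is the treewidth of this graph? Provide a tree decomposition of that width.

Every bag has size at most 3, so the width is 3 − 1 = 2 and tw(G) ≤ 2. Since 3–0–4–2–1–3 is a cycle in G, G is not acyclic. Forests are exactly the graphs of treewidth ≤ 1, so tw(G) ≥ 2. The upper and lower bounds meet at 2, so that is the treewidth.

Treewidth 2.
One optimal decomposition is:
Bags: B1 = {0, 3, 4}  B2 = {2, 3, 4}  B3 = {1, 2, 3}
Tree: B1–B2, B2–B3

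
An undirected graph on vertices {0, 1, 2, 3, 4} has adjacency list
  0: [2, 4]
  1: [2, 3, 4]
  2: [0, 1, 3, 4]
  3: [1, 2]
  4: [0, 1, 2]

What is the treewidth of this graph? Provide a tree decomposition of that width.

Each bag holds 3 vertices, so the decomposition has width 2, which upper-bounds the treewidth. Conversely, {0, 2, 4} is a clique of size 3, and the vertices of any clique must share a bag in every tree decomposition; so some bag has ≥ 3 vertices and tw(G) ≥ 2. The upper and lower bounds meet at 2, so that is the treewidth.

Treewidth 2.
One optimal decomposition is:
Bags: B1 = {1, 2, 4}  B2 = {1, 2, 3}  B3 = {0, 2, 4}
Tree: B1–B2, B1–B3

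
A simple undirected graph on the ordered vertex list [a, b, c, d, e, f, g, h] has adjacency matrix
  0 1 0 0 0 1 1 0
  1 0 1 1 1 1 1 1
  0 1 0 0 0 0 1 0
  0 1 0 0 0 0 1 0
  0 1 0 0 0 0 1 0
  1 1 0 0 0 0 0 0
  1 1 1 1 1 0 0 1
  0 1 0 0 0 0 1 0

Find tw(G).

2

A width-2 tree decomposition is:
Bags: B1 = {b, c, g}  B2 = {b, e, g}  B3 = {b, d, g}  B4 = {a, b, g}  B5 = {b, g, h}  B6 = {a, b, f}
Tree: B1–B2, B1–B3, B3–B4, B3–B5, B4–B6
Each bag holds 3 vertices, so the decomposition has width 2, which upper-bounds the treewidth. For the lower bound, the 3 vertices {b, d, g} are pairwise adjacent, and any tree decomposition puts a clique entirely inside one bag — forcing width ≥ 2. The upper and lower bounds meet at 2, so that is the treewidth.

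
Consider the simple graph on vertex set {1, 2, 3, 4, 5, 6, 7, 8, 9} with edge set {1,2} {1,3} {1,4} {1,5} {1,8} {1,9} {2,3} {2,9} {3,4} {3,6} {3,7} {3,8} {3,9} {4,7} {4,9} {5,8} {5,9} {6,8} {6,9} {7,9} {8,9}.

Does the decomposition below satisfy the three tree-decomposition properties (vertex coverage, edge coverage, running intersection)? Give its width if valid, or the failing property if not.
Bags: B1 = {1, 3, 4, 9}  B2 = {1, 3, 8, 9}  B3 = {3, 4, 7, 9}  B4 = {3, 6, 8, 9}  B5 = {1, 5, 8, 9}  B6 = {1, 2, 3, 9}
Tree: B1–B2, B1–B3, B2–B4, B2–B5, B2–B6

Every vertex of G appears in some bag (union = {1, 2, 3, 4, 5, 6, 7, 8, 9}); every edge is covered by a bag; and for each vertex v the set of bags containing v is connected in the bag tree. The decomposition is therefore valid. The largest bag has 4 vertices, so the width is 3.

Yes; width 3.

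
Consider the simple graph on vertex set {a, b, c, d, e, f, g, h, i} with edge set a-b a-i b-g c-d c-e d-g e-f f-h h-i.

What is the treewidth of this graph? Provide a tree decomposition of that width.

Every bag has size at most 3, so the width is 3 − 1 = 2 and tw(G) ≤ 2. Since d–g–b–a–i–h–f–e–c–d is a cycle in G, G is not acyclic. Forests are exactly the graphs of treewidth ≤ 1, so tw(G) ≥ 2. Combining the bounds, tw(G) = 2.

Treewidth 2.
One such decomposition:
Bags: B1 = {b, d, g}  B2 = {a, b, d}  B3 = {a, d, i}  B4 = {d, h, i}  B5 = {d, f, h}  B6 = {d, e, f}  B7 = {c, d, e}
Tree: B1–B2, B2–B3, B3–B4, B4–B5, B5–B6, B6–B7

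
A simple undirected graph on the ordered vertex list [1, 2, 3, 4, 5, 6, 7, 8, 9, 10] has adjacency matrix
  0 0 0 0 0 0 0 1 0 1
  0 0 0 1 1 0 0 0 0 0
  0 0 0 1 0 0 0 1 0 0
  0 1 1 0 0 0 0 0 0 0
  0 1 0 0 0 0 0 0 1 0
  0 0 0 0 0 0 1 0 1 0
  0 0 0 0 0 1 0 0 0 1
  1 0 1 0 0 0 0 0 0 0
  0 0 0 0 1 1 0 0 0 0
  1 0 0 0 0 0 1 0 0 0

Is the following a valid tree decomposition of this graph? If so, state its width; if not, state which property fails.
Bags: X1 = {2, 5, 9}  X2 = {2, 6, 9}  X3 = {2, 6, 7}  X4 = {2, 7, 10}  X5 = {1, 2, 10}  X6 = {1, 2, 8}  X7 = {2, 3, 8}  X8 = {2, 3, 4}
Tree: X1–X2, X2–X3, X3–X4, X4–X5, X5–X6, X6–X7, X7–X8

Every vertex of G appears in some bag (union = {1, 2, 3, 4, 5, 6, 7, 8, 9, 10}); every edge is covered by a bag; and for each vertex v the set of bags containing v is connected in the bag tree. The decomposition is therefore valid. The largest bag has 3 vertices, so the width is 2.

Yes; width 2.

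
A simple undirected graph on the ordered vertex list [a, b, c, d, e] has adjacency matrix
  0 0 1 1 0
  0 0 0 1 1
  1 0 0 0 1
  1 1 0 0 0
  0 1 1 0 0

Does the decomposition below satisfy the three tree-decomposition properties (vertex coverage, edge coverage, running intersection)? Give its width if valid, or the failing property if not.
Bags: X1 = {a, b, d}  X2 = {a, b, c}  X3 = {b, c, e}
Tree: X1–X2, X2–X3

Vertex coverage: the bags together contain {a, b, c, d, e}, the full vertex set. Edge coverage: each edge of G has both endpoints in at least one bag. Running intersection: for every vertex, the bags containing it form a connected subtree. All three properties hold, so this is a valid tree decomposition of width max|bag| − 1 = 2, and hence tw(G) ≤ 2.

Yes; width 2.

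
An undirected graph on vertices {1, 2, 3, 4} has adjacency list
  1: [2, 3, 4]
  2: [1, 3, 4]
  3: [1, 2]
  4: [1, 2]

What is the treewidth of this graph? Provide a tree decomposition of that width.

Each bag holds 3 vertices, so the decomposition has width 2, which upper-bounds the treewidth. Conversely, {1, 2, 3} is a clique of size 3, and the vertices of any clique must share a bag in every tree decomposition; so some bag has ≥ 3 vertices and tw(G) ≥ 2. Combining the bounds, tw(G) = 2.

Treewidth 2.
Bags: B1 = {1, 2, 4}  B2 = {1, 2, 3}
Tree: B1–B2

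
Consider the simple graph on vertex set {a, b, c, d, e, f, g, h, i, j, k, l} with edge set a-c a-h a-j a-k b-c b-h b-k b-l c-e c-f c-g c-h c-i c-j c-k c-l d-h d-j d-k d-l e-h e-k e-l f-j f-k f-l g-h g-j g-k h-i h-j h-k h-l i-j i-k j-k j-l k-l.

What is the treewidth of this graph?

A width-4 tree decomposition is:
Bags: B1 = {c, h, i, j, k}  B2 = {c, h, j, k, l}  B3 = {c, f, j, k, l}  B4 = {b, c, h, k, l}  B5 = {a, c, h, j, k}  B6 = {c, g, h, j, k}  B7 = {c, e, h, k, l}  B8 = {d, h, j, k, l}
Tree: B1–B2, B2–B3, B2–B4, B1–B5, B5–B6, B4–B7, B2–B8
The largest bag has 5 vertices, giving width 4; this decomposition certifies tw(G) ≤ 4. On the other hand G contains the 5-clique {d, h, j, k, l}. A clique must lie in a single bag of any decomposition, so no decomposition can have width below 4. The upper and lower bounds meet at 4, so that is the treewidth.

4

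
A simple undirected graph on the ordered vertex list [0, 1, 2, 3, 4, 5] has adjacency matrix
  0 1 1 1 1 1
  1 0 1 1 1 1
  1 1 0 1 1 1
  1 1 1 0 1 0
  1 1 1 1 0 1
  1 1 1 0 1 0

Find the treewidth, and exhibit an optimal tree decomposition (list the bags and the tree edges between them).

Treewidth 4.
Bags: B1 = {0, 1, 2, 4, 5}  B2 = {0, 1, 2, 3, 4}
Tree: B1–B2

Each bag holds 5 vertices, so the decomposition has width 4, which upper-bounds the treewidth. On the other hand G contains the 5-clique {0, 1, 2, 3, 4}. A clique must lie in a single bag of any decomposition, so no decomposition can have width below 4. Combining the bounds, tw(G) = 4.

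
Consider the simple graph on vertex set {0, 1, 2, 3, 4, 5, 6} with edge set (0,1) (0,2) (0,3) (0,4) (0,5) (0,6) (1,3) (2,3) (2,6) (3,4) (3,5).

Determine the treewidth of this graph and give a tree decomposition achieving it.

Each bag holds 3 vertices, so the decomposition has width 2, which upper-bounds the treewidth. For the lower bound, the 3 vertices {0, 1, 3} are pairwise adjacent, and any tree decomposition puts a clique entirely inside one bag — forcing width ≥ 2. Hence tw(G) = 2 exactly.

Treewidth 2.
One optimal decomposition is:
Bags: B1 = {0, 3, 5}  B2 = {0, 2, 3}  B3 = {0, 3, 4}  B4 = {0, 2, 6}  B5 = {0, 1, 3}
Tree: B1–B2, B2–B3, B2–B4, B1–B5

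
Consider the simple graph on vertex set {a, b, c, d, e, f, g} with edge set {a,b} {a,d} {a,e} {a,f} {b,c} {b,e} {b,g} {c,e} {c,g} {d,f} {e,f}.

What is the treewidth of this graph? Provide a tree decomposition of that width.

The largest bag has 3 vertices, giving width 2; this decomposition certifies tw(G) ≤ 2. For the lower bound, the 3 vertices {b, c, g} are pairwise adjacent, and any tree decomposition puts a clique entirely inside one bag — forcing width ≥ 2. Hence tw(G) = 2 exactly.

Treewidth 2.
Bags: B1 = {a, b, e}  B2 = {b, c, e}  B3 = {b, c, g}  B4 = {a, e, f}  B5 = {a, d, f}
Tree: B1–B2, B2–B3, B1–B4, B4–B5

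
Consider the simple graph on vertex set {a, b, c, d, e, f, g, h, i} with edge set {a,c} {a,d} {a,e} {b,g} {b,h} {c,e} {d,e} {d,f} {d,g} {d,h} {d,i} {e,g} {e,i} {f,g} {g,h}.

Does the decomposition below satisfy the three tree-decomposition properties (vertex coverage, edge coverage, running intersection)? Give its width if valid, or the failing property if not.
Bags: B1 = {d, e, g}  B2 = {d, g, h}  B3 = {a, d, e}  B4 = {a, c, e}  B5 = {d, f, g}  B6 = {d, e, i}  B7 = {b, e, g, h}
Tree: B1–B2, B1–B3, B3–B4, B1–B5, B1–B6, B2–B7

A tree decomposition must satisfy three properties: every vertex lies in some bag; for every edge, both endpoints lie together in some bag; and for every vertex, the bags containing it form a connected subtree. Here bags containing vertex e are not connected in the tree, so the decomposition is invalid.

No — bags containing vertex e are not connected in the tree.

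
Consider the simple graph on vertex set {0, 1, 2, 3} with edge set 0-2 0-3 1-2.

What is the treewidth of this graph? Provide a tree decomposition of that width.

The largest bag has 2 vertices, giving width 1; this decomposition certifies tw(G) ≤ 1. Any graph with an edge has treewidth ≥ 1, and G has the edge 2–0. Combining the bounds, tw(G) = 1.

Treewidth 1.
One optimal decomposition is:
Bags: B1 = {0, 2}  B2 = {0, 3}  B3 = {1, 2}
Tree: B1–B2, B1–B3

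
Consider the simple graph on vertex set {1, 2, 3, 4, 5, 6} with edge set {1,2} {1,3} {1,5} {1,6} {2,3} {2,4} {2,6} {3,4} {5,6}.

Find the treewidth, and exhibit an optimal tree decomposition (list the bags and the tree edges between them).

Treewidth 2.
One optimal decomposition is:
Bags: B1 = {1, 2, 3}  B2 = {1, 2, 6}  B3 = {1, 5, 6}  B4 = {2, 3, 4}
Tree: B1–B2, B2–B3, B1–B4

Each bag holds 3 vertices, so the decomposition has width 2, which upper-bounds the treewidth. Conversely, {1, 2, 3} is a clique of size 3, and the vertices of any clique must share a bag in every tree decomposition; so some bag has ≥ 3 vertices and tw(G) ≥ 2. The upper and lower bounds meet at 2, so that is the treewidth.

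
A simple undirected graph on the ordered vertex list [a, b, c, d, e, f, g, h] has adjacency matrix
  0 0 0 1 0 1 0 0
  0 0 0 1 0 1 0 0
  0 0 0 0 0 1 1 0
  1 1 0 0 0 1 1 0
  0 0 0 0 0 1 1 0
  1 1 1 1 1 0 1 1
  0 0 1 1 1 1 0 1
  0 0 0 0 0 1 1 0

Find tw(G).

2

A width-2 tree decomposition is:
Bags: B1 = {a, d, f}  B2 = {d, f, g}  B3 = {b, d, f}  B4 = {f, g, h}  B5 = {e, f, g}  B6 = {c, f, g}
Tree: B1–B2, B2–B3, B2–B4, B2–B5, B5–B6
Every bag has size at most 3, so the width is 3 − 1 = 2 and tw(G) ≤ 2. Conversely, {d, f, g} is a clique of size 3, and the vertices of any clique must share a bag in every tree decomposition; so some bag has ≥ 3 vertices and tw(G) ≥ 2. The upper and lower bounds meet at 2, so that is the treewidth.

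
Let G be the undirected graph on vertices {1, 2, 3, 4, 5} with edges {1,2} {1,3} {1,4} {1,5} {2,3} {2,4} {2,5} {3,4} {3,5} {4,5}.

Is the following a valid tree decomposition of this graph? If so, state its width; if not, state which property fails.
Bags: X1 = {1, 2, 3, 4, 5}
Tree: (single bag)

Every vertex of G appears in some bag (union = {1, 2, 3, 4, 5}); every edge is covered by a bag; and for each vertex v the set of bags containing v is connected in the bag tree. The decomposition is therefore valid. The largest bag has 5 vertices, so the width is 4.

Yes; width 4.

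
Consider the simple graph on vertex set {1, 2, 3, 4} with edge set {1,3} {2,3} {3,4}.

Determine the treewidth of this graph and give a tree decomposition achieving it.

Treewidth 1.
One such decomposition:
Bags: B1 = {2, 3}  B2 = {1, 3}  B3 = {3, 4}
Tree: B1–B2, B1–B3

Every bag has size at most 2, so the width is 2 − 1 = 1 and tw(G) ≤ 1. Since G has at least one edge (e.g. 2–3), it is not an edgeless graph, so tw(G) ≥ 1. Combining the bounds, tw(G) = 1.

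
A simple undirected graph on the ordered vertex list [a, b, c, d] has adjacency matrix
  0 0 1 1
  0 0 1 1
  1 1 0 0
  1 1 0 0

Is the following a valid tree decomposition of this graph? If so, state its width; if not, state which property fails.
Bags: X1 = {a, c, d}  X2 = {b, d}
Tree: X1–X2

No — edge (c,b) lies in no bag.

A tree decomposition must satisfy three properties: every vertex lies in some bag; for every edge, both endpoints lie together in some bag; and for every vertex, the bags containing it form a connected subtree. Here edge (c,b) lies in no bag, so the decomposition is invalid.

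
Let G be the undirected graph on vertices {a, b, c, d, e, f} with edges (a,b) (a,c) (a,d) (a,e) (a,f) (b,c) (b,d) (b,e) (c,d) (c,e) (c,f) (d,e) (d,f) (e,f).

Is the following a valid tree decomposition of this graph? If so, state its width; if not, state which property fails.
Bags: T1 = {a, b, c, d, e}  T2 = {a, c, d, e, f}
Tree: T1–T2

Every vertex of G appears in some bag (union = {a, b, c, d, e, f}); every edge is covered by a bag; and for each vertex v the set of bags containing v is connected in the bag tree. The decomposition is therefore valid. The largest bag has 5 vertices, so the width is 4.

Yes; width 4.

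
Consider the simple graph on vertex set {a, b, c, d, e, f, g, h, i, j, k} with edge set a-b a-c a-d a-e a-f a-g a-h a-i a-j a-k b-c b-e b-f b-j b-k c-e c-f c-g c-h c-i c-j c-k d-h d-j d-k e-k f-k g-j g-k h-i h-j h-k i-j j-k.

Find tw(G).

A width-4 tree decomposition is:
Bags: B1 = {a, c, h, j, k}  B2 = {a, c, g, j, k}  B3 = {a, b, c, j, k}  B4 = {a, b, c, f, k}  B5 = {a, c, h, i, j}  B6 = {a, d, h, j, k}  B7 = {a, b, c, e, k}
Tree: B1–B2, B1–B3, B3–B4, B1–B5, B1–B6, B3–B7
Each bag holds 5 vertices, so the decomposition has width 4, which upper-bounds the treewidth. On the other hand G contains the 5-clique {a, d, h, j, k}. A clique must lie in a single bag of any decomposition, so no decomposition can have width below 4. The upper and lower bounds meet at 4, so that is the treewidth.

4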